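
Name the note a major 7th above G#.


A 7th spans 7 letter names, so from G we land on F
A major 7th = 11 semitones above G#
Spell F at that pitch: F##
= F##


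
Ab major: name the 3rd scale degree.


Let's work it out.
Major scale pattern: W-W-H-W-W-W-H (2-2-1-2-2-2-1 semitones)
Starting from Ab:
  Ab + 2 semitones → Bb
  Bb + 2 semitones → C
  C + 1 semitone → Db
  Db + 2 semitones → Eb
  Eb + 2 semitones → F
  F + 2 semitones → G
  G + 1 semitone → Ab
Scale: Ab Bb C Db Eb F G
Degree 3 = C


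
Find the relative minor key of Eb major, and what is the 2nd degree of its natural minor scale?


The relative minor shares the major's key signature and starts on its 6th degree
6th degree = a major 6th above the tonic; a major 6th above Eb is C
→ relative minor of Eb major is C minor
C natural minor scale: C D Eb F G Ab Bb
= C minor; 2nd degree = D


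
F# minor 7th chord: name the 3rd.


Minor 7th chord = root + minor 3rd + perfect 5th + minor 7th
Seventh chords stack in thirds, so the letter names are F-A-C-E
Root: F#
Minor 3rd above F#: A
Perfect 5th above F#: C#
Minor 7th above F#: E
The 3rd = A


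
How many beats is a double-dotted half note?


Reasoning:
Base half note = 2 beats
Dot 1 adds half the previous value: +1
Dot 2 adds half the previous value: +1/2
One double-dotted half = 2 + 1 + 1/2 = 7/2
= 7/2 beats


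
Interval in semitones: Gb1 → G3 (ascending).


Absolute semitone position = octave×12 + chromatic position
Gb1: 1×12 + 6 = 18
G3: 3×12 + 7 = 43
Difference = 43 - 18 = 25
= 25 semitones


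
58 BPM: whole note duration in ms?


Reasoning:
One quarter-note beat = 60000 / BPM = 60000 / 58 ms
Whole note = 4 × quarter note
Duration = 4 × 60000 / 58 = 240000 / 58
= 4137.9 ms


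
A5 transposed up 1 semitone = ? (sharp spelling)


A5: chromatic position 9 in octave 5 → absolute = 5×12 + 9 = 69
Transpose up 1: 69 + 1 = 70
70 = 5×12 + 10 → A# in octave 5
Result = A#5


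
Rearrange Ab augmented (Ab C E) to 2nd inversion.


Root position: Ab C E
2nd inversion: move root and 3rd up an octave
Bass note: E
Notes (bottom to top) = E Ab C


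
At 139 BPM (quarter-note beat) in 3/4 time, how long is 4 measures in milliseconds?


Quarter-note beat duration = 60000 / 139 ms
Beats per measure (3/4) = 3
One measure = 3 × 60000 / 139 = 180000 / 139 ms
4 measures = 4 × 180000 / 139 = 720000 / 139
= 5179.9 ms


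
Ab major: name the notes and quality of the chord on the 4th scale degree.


Reasoning:
Ab major scale: Ab Bb C Db Eb F G
Diatonic triad on degree 4 stacks scale notes 4, 6, 1: Db F Ab
Db→F = 4 semitones; Db→Ab = 7 semitones → major triad
= Db F Ab (major)


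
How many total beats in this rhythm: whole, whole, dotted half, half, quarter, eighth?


Beat values:
  whole = 4 beats
  whole = 4 beats
  dotted half = 3 beats
  half = 2 beats
  quarter = 1 beat
  eighth = 0.5 beats
Sum = 4 + 4 + 3 + 2 + 1 + 0.5
= 14.5 beats


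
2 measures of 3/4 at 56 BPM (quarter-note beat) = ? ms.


Solution.
Quarter-note beat duration = 60000 / 56 ms
Beats per measure (3/4) = 3
One measure = 3 × 60000 / 56 = 180000 / 56 ms
2 measures = 2 × 180000 / 56 = 360000 / 56
= 6428.6 ms


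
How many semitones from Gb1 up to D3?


Reasoning:
Absolute semitone position = octave×12 + chromatic position
Gb1: 1×12 + 6 = 18
D3: 3×12 + 2 = 38
Difference = 38 - 18 = 20
= 20 semitones


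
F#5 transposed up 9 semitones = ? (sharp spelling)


Reasoning:
F#5: chromatic position 6 in octave 5 → absolute = 5×12 + 6 = 66
Transpose up 9: 66 + 9 = 75
75 = 6×12 + 3 → D# in octave 6
Result = D#6


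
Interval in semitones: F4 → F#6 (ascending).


Reasoning:
Absolute semitone position = octave×12 + chromatic position
F4: 4×12 + 5 = 53
F#6: 6×12 + 6 = 78
Difference = 78 - 53 = 25
= 25 semitones


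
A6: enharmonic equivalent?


Enharmonic notes sound the same pitch but are spelled with different letter names
A and G## name the same pitch class
= G##6


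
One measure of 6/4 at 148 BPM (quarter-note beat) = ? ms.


Reasoning:
Quarter-note beat duration = 60000 / 148 ms
Beats per measure (6/4) = 6
One measure = 6 × 60000 / 148 = 360000 / 148 ms
= 2432.4 ms


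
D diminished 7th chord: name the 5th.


Working:
Diminished 7th chord = root + minor 3rd + diminished 5th + diminished 7th
Seventh chords stack in thirds, so the letter names are D-F-A-C
Root: D
Minor 3rd above D: F
Diminished 5th above D: Ab
Diminished 7th above D: Cb
The 5th = Ab


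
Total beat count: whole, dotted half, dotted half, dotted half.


Reasoning:
Beat values:
  whole = 4 beats
  dotted half = 3 beats
  dotted half = 3 beats
  dotted half = 3 beats
Sum = 4 + 3 + 3 + 3
= 13 beats


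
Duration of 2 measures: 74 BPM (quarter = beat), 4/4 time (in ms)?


Step by step:
Quarter-note beat duration = 60000 / 74 ms
Beats per measure (4/4) = 4
One measure = 4 × 60000 / 74 = 240000 / 74 ms
2 measures = 2 × 240000 / 74 = 480000 / 74
= 6486.5 ms


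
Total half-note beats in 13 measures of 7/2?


Step by step:
Time signature 7/2: the bottom number 2 means the half note gets one count
The top number 7 means 7 half-note beats per measure
Total = 7 × 13 measures
= 91 half-note beats


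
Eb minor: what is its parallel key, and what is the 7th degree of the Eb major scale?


Working:
Parallel keys share the same tonic but differ in mode
Eb minor → parallel is Eb major
Eb major scale: Eb F G Ab Bb C D
= Eb major; 7th degree = D


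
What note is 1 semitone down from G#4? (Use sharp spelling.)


G#4: chromatic position 8 in octave 4 → absolute = 4×12 + 8 = 56
Transpose down 1: 56 - 1 = 55
55 = 4×12 + 7 → G in octave 4
Result = G4


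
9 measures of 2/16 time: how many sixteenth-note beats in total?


Working:
Time signature 2/16: the bottom number 16 means the sixteenth note gets one count
The top number 2 means 2 sixteenth-note beats per measure
Total = 2 × 9 measures
= 18 sixteenth-note beats


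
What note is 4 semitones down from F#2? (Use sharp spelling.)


Working:
F#2: chromatic position 6 in octave 2 → absolute = 2×12 + 6 = 30
Transpose down 4: 30 - 4 = 26
26 = 2×12 + 2 → D in octave 2
Result = D2


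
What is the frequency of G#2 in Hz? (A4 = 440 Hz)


f = 440 × 2^(n/12) where n = semitones from A4
G#2: -25 semitones from A4
f = 440 × 2^(-25/12)
f = 103.83 Hz


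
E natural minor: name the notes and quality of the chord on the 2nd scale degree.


Step by step:
E natural minor scale: E F# G A B C D
Diatonic triad on degree 2 stacks scale notes 2, 4, 6: F# A C
F#→A = 3 semitones; F#→C = 6 semitones → diminished triad
= F# A C (diminished)


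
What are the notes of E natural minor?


Working:
Natural minor scale pattern: W-H-W-W-H-W-W (2-1-2-2-1-2-2 semitones)
Starting from E:
  E + 2 semitones → F#
  F# + 1 semitone → G
  G + 2 semitones → A
  A + 2 semitones → B
  B + 1 semitone → C
  C + 2 semitones → D
  D + 2 semitones → E
Scale = E F# G A B C D


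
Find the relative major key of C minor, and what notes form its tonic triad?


The relative major shares the key signature and is a minor 3rd above the minor tonic
A minor 3rd above C is Eb
→ relative major of C minor is Eb major
Tonic triad of Eb major = root + major 3rd + perfect 5th = Eb G Bb
= Eb major; triad = Eb G Bb


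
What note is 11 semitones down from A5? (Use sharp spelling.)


Reasoning:
A5: chromatic position 9 in octave 5 → absolute = 5×12 + 9 = 69
Transpose down 11: 69 - 11 = 58
58 = 4×12 + 10 → A# in octave 4
Result = A#4


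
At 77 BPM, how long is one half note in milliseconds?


One quarter-note beat = 60000 / BPM = 60000 / 77 ms
Half note = 2 × quarter note
Duration = 2 × 60000 / 77 = 120000 / 77
= 1558.4 ms


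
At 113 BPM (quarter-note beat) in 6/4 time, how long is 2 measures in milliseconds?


Solution.
Quarter-note beat duration = 60000 / 113 ms
Beats per measure (6/4) = 6
One measure = 6 × 60000 / 113 = 360000 / 113 ms
2 measures = 2 × 360000 / 113 = 720000 / 113
= 6371.7 ms


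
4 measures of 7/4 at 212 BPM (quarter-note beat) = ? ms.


Let's work it out.
Quarter-note beat duration = 60000 / 212 ms
Beats per measure (7/4) = 7
One measure = 7 × 60000 / 212 = 420000 / 212 ms
4 measures = 4 × 420000 / 212 = 1680000 / 212
= 7924.5 ms


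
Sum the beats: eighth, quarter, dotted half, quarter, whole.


Reasoning:
Beat values:
  eighth = 0.5 beats
  quarter = 1 beat
  dotted half = 3 beats
  quarter = 1 beat
  whole = 4 beats
Sum = 0.5 + 1 + 3 + 1 + 4
= 9.5 beats


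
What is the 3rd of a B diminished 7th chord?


Diminished 7th chord = root + minor 3rd + diminished 5th + diminished 7th
Seventh chords stack in thirds, so the letter names are B-D-F-A
Root: B
Minor 3rd above B: D
Diminished 5th above B: F
Diminished 7th above B: Ab
The 3rd = D


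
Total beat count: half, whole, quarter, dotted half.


Solution.
Beat values:
  half = 2 beats
  whole = 4 beats
  quarter = 1 beat
  dotted half = 3 beats
Sum = 2 + 4 + 1 + 3
= 10 beats


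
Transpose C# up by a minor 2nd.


Reasoning:
minor 2nd: 2 letter names, 1 semitones
Letter: C + 1 → D
Pitch: C# + 1 semitones, spelled as a D → D
= D


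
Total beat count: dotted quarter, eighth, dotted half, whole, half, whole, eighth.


Working:
Beat values:
  dotted quarter = 1.5 beats
  eighth = 0.5 beats
  dotted half = 3 beats
  whole = 4 beats
  half = 2 beats
  whole = 4 beats
  eighth = 0.5 beats
Sum = 1.5 + 0.5 + 3 + 4 + 2 + 4 + 0.5
= 15.5 beats


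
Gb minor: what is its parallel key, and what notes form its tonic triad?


Working:
Parallel keys share the same tonic but differ in mode
Gb minor → parallel is Gb major
Tonic triad of Gb major = Gb Bb Db
= Gb major; triad = Gb Bb Db


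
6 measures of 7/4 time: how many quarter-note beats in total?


Let's work it out.
Time signature 7/4: the bottom number 4 means the quarter note gets one count
The top number 7 means 7 quarter-note beats per measure
Total = 7 × 6 measures
= 42 quarter-note beats


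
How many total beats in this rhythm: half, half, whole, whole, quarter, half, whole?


Beat values:
  half = 2 beats
  half = 2 beats
  whole = 4 beats
  whole = 4 beats
  quarter = 1 beat
  half = 2 beats
  whole = 4 beats
Sum = 2 + 2 + 4 + 4 + 1 + 2 + 4
= 19 beats


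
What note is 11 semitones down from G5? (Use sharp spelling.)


Working:
G5: chromatic position 7 in octave 5 → absolute = 5×12 + 7 = 67
Transpose down 11: 67 - 11 = 56
56 = 4×12 + 8 → G# in octave 4
Result = G#4


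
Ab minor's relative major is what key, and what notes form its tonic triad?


The relative major shares the key signature and is a minor 3rd above the minor tonic
A minor 3rd above Ab is Cb
→ relative major of Ab minor is Cb major
Tonic triad of Cb major = root + major 3rd + perfect 5th = Cb Eb Gb
= Cb major; triad = Cb Eb Gb


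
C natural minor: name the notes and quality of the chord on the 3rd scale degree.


Working:
C natural minor scale: C D Eb F G Ab Bb
Diatonic triad on degree 3 stacks scale notes 3, 5, 7: Eb G Bb
Eb→G = 4 semitones; Eb→Bb = 7 semitones → major triad
= Eb G Bb (major)


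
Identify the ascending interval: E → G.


Let's work it out.
Letter names: E → G spans 3 letter names → a 3rd
Semitones: E → G = 3 half-steps
A 3rd of 3 semitones is a minor 3rd
= minor 3rd


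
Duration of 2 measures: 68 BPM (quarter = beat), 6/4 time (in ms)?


Quarter-note beat duration = 60000 / 68 ms
Beats per measure (6/4) = 6
One measure = 6 × 60000 / 68 = 360000 / 68 ms
2 measures = 2 × 360000 / 68 = 720000 / 68
= 10588.2 ms


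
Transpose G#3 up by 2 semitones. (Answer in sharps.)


Reasoning:
G#3: chromatic position 8 in octave 3 → absolute = 3×12 + 8 = 44
Transpose up 2: 44 + 2 = 46
46 = 3×12 + 10 → A# in octave 3
Result = A#3


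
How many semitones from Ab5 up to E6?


Step by step:
Absolute semitone position = octave×12 + chromatic position
Ab5: 5×12 + 8 = 68
E6: 6×12 + 4 = 76
Difference = 76 - 68 = 8
= 8 semitones


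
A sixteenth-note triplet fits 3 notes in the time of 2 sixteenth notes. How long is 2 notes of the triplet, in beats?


Solution.
Triplet: 3 notes occupy the space of 2 sixteenth notes
Space = 2 × 1/4 = 1/2 beats
Each triplet note = 1/2 / 3 = 1/6 beats
2 notes = 2 × 1/6 = 1/3
= 1/3 beats


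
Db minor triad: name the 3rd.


Let's work it out.
Minor triad = root + minor 3rd (3 semitones) + perfect 5th (7 semitones)
A triad on Db stacks thirds, so the chord tones use letter names D-F-A
Root: Db
Minor 3rd above Db: Fb
Perfect 5th above Db: Ab
The 3rd = Fb


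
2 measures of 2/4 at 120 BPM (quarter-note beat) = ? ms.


Step by step:
Quarter-note beat duration = 60000 / 120 ms
Beats per measure (2/4) = 2
One measure = 2 × 60000 / 120 = 120000 / 120 ms
2 measures = 2 × 120000 / 120 = 240000 / 120
= 2000.0 ms


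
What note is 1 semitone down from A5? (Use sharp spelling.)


Solution.
A5: chromatic position 9 in octave 5 → absolute = 5×12 + 9 = 69
Transpose down 1: 69 - 1 = 68
68 = 5×12 + 8 → G# in octave 5
Result = G#5


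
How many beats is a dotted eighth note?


Base eighth note = 1/2 beats
Dot 1 adds half the previous value: +1/4
One dotted eighth = 1/2 + 1/4 = 3/4
= 3/4 beats


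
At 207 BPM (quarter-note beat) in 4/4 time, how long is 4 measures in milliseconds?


Quarter-note beat duration = 60000 / 207 ms
Beats per measure (4/4) = 4
One measure = 4 × 60000 / 207 = 240000 / 207 ms
4 measures = 4 × 240000 / 207 = 960000 / 207
= 4637.7 ms


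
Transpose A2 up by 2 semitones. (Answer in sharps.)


A2: chromatic position 9 in octave 2 → absolute = 2×12 + 9 = 33
Transpose up 2: 33 + 2 = 35
35 = 2×12 + 11 → B in octave 2
Result = B2


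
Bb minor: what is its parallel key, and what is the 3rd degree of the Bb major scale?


Step by step:
Parallel keys share the same tonic but differ in mode
Bb minor → parallel is Bb major
Bb major scale: Bb C D Eb F G A
= Bb major; 3rd degree = D


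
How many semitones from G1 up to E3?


Reasoning:
Absolute semitone position = octave×12 + chromatic position
G1: 1×12 + 7 = 19
E3: 3×12 + 4 = 40
Difference = 40 - 19 = 21
= 21 semitones


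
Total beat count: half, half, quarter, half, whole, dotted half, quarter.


Step by step:
Beat values:
  half = 2 beats
  half = 2 beats
  quarter = 1 beat
  half = 2 beats
  whole = 4 beats
  dotted half = 3 beats
  quarter = 1 beat
Sum = 2 + 2 + 1 + 2 + 4 + 3 + 1
= 15 beats


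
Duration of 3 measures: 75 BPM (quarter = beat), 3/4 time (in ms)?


Reasoning:
Quarter-note beat duration = 60000 / 75 ms
Beats per measure (3/4) = 3
One measure = 3 × 60000 / 75 = 180000 / 75 ms
3 measures = 3 × 180000 / 75 = 540000 / 75
= 7200.0 ms


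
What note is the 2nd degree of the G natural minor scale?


Reasoning:
Natural minor scale pattern: W-H-W-W-H-W-W (2-1-2-2-1-2-2 semitones)
Starting from G:
  G + 2 semitones → A
  A + 1 semitone → Bb
  Bb + 2 semitones → C
  C + 2 semitones → D
  D + 1 semitone → Eb
  Eb + 2 semitones → F
  F + 2 semitones → G
Scale: G A Bb C D Eb F
Degree 2 = A


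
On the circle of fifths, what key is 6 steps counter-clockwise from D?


Each counter-clockwise step moves down a perfect 5th (= up a perfect 4th)
From D: D → G → C → F → Bb → Eb → Ab
= Ab


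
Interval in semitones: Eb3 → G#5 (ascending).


Step by step:
Absolute semitone position = octave×12 + chromatic position
Eb3: 3×12 + 3 = 39
G#5: 5×12 + 8 = 68
Difference = 68 - 39 = 29
= 29 semitones


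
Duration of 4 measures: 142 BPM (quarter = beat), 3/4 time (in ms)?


Step by step:
Quarter-note beat duration = 60000 / 142 ms
Beats per measure (3/4) = 3
One measure = 3 × 60000 / 142 = 180000 / 142 ms
4 measures = 4 × 180000 / 142 = 720000 / 142
= 5070.4 ms


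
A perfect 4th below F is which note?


Working:
A 4th spans 4 letter names, so from F we land on C
A perfect 4th = 5 semitones below F
Spell C at that pitch: C
= C


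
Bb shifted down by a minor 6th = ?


Solution.
minor 6th: 6 letter names, 8 semitones
Letter: B - 5 → D
Pitch: Bb - 8 semitones, spelled as a D → D
= D


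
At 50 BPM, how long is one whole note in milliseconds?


Working:
One quarter-note beat = 60000 / BPM = 60000 / 50 ms
Whole note = 4 × quarter note
Duration = 4 × 60000 / 50 = 240000 / 50
= 4800.0 ms


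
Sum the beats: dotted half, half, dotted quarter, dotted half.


Beat values:
  dotted half = 3 beats
  half = 2 beats
  dotted quarter = 1.5 beats
  dotted half = 3 beats
Sum = 3 + 2 + 1.5 + 3
= 9.5 beats


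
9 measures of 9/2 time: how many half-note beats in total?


Let's work it out.
Time signature 9/2: the bottom number 2 means the half note gets one count
The top number 9 means 9 half-note beats per measure
Total = 9 × 9 measures
= 81 half-note beats


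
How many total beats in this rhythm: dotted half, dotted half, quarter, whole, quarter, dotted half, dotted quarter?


Working:
Beat values:
  dotted half = 3 beats
  dotted half = 3 beats
  quarter = 1 beat
  whole = 4 beats
  quarter = 1 beat
  dotted half = 3 beats
  dotted quarter = 1.5 beats
Sum = 3 + 3 + 1 + 4 + 1 + 3 + 1.5
= 16.5 beats


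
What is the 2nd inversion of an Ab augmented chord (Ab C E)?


Root position: Ab C E
2nd inversion: move root and 3rd up an octave
Bass note: E
Notes (bottom to top) = E Ab C


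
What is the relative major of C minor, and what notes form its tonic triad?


The relative major shares the key signature and is a minor 3rd above the minor tonic
A minor 3rd above C is Eb
→ relative major of C minor is Eb major
Tonic triad of Eb major = root + major 3rd + perfect 5th = Eb G Bb
= Eb major; triad = Eb G Bb


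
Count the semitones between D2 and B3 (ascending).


Absolute semitone position = octave×12 + chromatic position
D2: 2×12 + 2 = 26
B3: 3×12 + 11 = 47
Difference = 47 - 26 = 21
= 21 semitones


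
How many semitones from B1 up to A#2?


Absolute semitone position = octave×12 + chromatic position
B1: 1×12 + 11 = 23
A#2: 2×12 + 10 = 34
Difference = 34 - 23 = 11
= 11 semitones


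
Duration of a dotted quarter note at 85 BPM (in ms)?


Reasoning:
One quarter-note beat = 60000 / BPM = 60000 / 85 ms
Dotted quarter note = 3/2 × quarter note
Duration = 3/2 × 60000 / 85 = 90000 / 85
= 1058.8 ms


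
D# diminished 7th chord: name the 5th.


Solution.
Diminished 7th chord = root + minor 3rd + diminished 5th + diminished 7th
Seventh chords stack in thirds, so the letter names are D-F-A-C
Root: D#
Minor 3rd above D#: F#
Diminished 5th above D#: A
Diminished 7th above D#: C
The 5th = A


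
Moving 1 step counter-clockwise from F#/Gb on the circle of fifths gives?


Solution.
Each counter-clockwise step moves down a perfect 5th (= up a perfect 4th)
From F#/Gb: F#/Gb → B
= B


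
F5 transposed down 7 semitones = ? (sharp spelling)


F5: chromatic position 5 in octave 5 → absolute = 5×12 + 5 = 65
Transpose down 7: 65 - 7 = 58
58 = 4×12 + 10 → A# in octave 4
Result = A#4


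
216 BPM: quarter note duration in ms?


Step by step:
One quarter-note beat = 60000 / BPM = 60000 / 216 ms
Duration = 60000 / 216
= 277.8 ms


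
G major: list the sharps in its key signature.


Sharp major keys follow the circle of fifths: C(0), G(1), D(2), A(3), E(4), B(5), F#(6), C#(7)
G major has 1 sharp
Order of sharps: F# C# G# D# A# E# B# → first 1: F#
= F#


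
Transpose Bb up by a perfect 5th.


perfect 5th: 5 letter names, 7 semitones
Letter: B + 4 → F
Pitch: Bb + 7 semitones, spelled as an F → F
= F


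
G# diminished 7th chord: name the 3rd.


Diminished 7th chord = root + minor 3rd + diminished 5th + diminished 7th
Seventh chords stack in thirds, so the letter names are G-B-D-F
Root: G#
Minor 3rd above G#: B
Diminished 5th above G#: D
Diminished 7th above G#: F
The 3rd = B


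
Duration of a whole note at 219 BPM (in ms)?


Step by step:
One quarter-note beat = 60000 / BPM = 60000 / 219 ms
Whole note = 4 × quarter note
Duration = 4 × 60000 / 219 = 240000 / 219
= 1095.9 ms


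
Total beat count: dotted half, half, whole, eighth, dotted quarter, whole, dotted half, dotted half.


Beat values:
  dotted half = 3 beats
  half = 2 beats
  whole = 4 beats
  eighth = 0.5 beats
  dotted quarter = 1.5 beats
  whole = 4 beats
  dotted half = 3 beats
  dotted half = 3 beats
Sum = 3 + 2 + 4 + 0.5 + 1.5 + 4 + 3 + 3
= 21 beats


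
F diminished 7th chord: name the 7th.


Diminished 7th chord = root + minor 3rd + diminished 5th + diminished 7th
Seventh chords stack in thirds, so the letter names are F-A-C-E
Root: F
Minor 3rd above F: Ab
Diminished 5th above F: Cb
Diminished 7th above F: Ebb
The 7th = Ebb


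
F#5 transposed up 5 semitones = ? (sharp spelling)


F#5: chromatic position 6 in octave 5 → absolute = 5×12 + 6 = 66
Transpose up 5: 66 + 5 = 71
71 = 5×12 + 11 → B in octave 5
Result = B5


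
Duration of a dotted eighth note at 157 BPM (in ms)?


One quarter-note beat = 60000 / BPM = 60000 / 157 ms
Dotted eighth note = 3/4 × quarter note
Duration = 3/4 × 60000 / 157 = 45000 / 157
= 286.6 ms


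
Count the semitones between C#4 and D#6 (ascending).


Reasoning:
Absolute semitone position = octave×12 + chromatic position
C#4: 4×12 + 1 = 49
D#6: 6×12 + 3 = 75
Difference = 75 - 49 = 26
= 26 semitones


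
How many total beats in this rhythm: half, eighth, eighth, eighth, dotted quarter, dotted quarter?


Solution.
Beat values:
  half = 2 beats
  eighth = 0.5 beats
  eighth = 0.5 beats
  eighth = 0.5 beats
  dotted quarter = 1.5 beats
  dotted quarter = 1.5 beats
Sum = 2 + 0.5 + 0.5 + 0.5 + 1.5 + 1.5
= 6.5 beats


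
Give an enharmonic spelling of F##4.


Step by step:
Enharmonic notes sound the same pitch but are spelled with different letter names
F## and G name the same pitch class
= G4


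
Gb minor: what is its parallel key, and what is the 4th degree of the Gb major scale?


Step by step:
Parallel keys share the same tonic but differ in mode
Gb minor → parallel is Gb major
Gb major scale: Gb Ab Bb Cb Db Eb F
= Gb major; 4th degree = Cb


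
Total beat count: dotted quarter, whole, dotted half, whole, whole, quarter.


Solution.
Beat values:
  dotted quarter = 1.5 beats
  whole = 4 beats
  dotted half = 3 beats
  whole = 4 beats
  whole = 4 beats
  quarter = 1 beat
Sum = 1.5 + 4 + 3 + 4 + 4 + 1
= 17.5 beats


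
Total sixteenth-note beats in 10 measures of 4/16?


Time signature 4/16: the bottom number 16 means the sixteenth note gets one count
The top number 4 means 4 sixteenth-note beats per measure
Total = 4 × 10 measures
= 40 sixteenth-note beats


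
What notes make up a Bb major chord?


Solution.
Major triad = root + major 3rd (4 semitones) + perfect 5th (7 semitones)
A triad on Bb stacks thirds, so the chord tones use letter names B-D-F
Root: Bb
Major 3rd above Bb: D
Perfect 5th above Bb: F
Chord = Bb D F


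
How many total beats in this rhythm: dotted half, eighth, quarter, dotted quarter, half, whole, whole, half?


Solution.
Beat values:
  dotted half = 3 beats
  eighth = 0.5 beats
  quarter = 1 beat
  dotted quarter = 1.5 beats
  half = 2 beats
  whole = 4 beats
  whole = 4 beats
  half = 2 beats
Sum = 3 + 0.5 + 1 + 1.5 + 2 + 4 + 4 + 2
= 18 beats


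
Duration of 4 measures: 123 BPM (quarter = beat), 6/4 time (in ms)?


Quarter-note beat duration = 60000 / 123 ms
Beats per measure (6/4) = 6
One measure = 6 × 60000 / 123 = 360000 / 123 ms
4 measures = 4 × 360000 / 123 = 1440000 / 123
= 11707.3 ms


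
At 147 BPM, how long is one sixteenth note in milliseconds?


Solution.
One quarter-note beat = 60000 / BPM = 60000 / 147 ms
Sixteenth note = 1/4 × quarter note
Duration = 1/4 × 60000 / 147 = 15000 / 147
= 102.0 ms


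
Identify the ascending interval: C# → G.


Working:
Letter names: C → G spans 5 letter names → a 5th
Semitones: C# → G = 6 half-steps
A 5th of 6 semitones is a diminished 5th
= diminished 5th


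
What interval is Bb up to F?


Reasoning:
Letter names: B → F spans 5 letter names → a 5th
Semitones: Bb → F = 7 half-steps
A 5th of 7 semitones is a perfect 5th
= perfect 5th


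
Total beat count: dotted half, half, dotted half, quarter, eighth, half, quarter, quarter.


Reasoning:
Beat values:
  dotted half = 3 beats
  half = 2 beats
  dotted half = 3 beats
  quarter = 1 beat
  eighth = 0.5 beats
  half = 2 beats
  quarter = 1 beat
  quarter = 1 beat
Sum = 3 + 2 + 3 + 1 + 0.5 + 2 + 1 + 1
= 13.5 beats


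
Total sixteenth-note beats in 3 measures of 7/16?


Solution.
Time signature 7/16: the bottom number 16 means the sixteenth note gets one count
The top number 7 means 7 sixteenth-note beats per measure
Total = 7 × 3 measures
= 21 sixteenth-note beats


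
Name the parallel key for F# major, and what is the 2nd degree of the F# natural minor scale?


Solution.
Parallel keys share the same tonic but differ in mode
F# major → parallel is F# minor
F# natural minor scale: F# G# A B C# D E
= F# minor; 2nd degree = G#


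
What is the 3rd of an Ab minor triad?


Solution.
Minor triad = root + minor 3rd (3 semitones) + perfect 5th (7 semitones)
A triad on Ab stacks thirds, so the chord tones use letter names A-C-E
Root: Ab
Minor 3rd above Ab: Cb
Perfect 5th above Ab: Eb
The 3rd = Cb


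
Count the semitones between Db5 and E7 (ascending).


Reasoning:
Absolute semitone position = octave×12 + chromatic position
Db5: 5×12 + 1 = 61
E7: 7×12 + 4 = 88
Difference = 88 - 61 = 27
= 27 semitones


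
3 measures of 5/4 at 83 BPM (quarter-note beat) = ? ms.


Let's work it out.
Quarter-note beat duration = 60000 / 83 ms
Beats per measure (5/4) = 5
One measure = 5 × 60000 / 83 = 300000 / 83 ms
3 measures = 3 × 300000 / 83 = 900000 / 83
= 10843.4 ms


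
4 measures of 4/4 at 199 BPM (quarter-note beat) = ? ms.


Let's work it out.
Quarter-note beat duration = 60000 / 199 ms
Beats per measure (4/4) = 4
One measure = 4 × 60000 / 199 = 240000 / 199 ms
4 measures = 4 × 240000 / 199 = 960000 / 199
= 4824.1 ms


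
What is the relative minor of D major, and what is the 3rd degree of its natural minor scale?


The relative minor shares the major's key signature and starts on its 6th degree
6th degree = a major 6th above the tonic; a major 6th above D is B
→ relative minor of D major is B minor
B natural minor scale: B C# D E F# G A
= B minor; 3rd degree = D


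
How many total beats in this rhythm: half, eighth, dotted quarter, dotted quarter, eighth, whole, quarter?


Working:
Beat values:
  half = 2 beats
  eighth = 0.5 beats
  dotted quarter = 1.5 beats
  dotted quarter = 1.5 beats
  eighth = 0.5 beats
  whole = 4 beats
  quarter = 1 beat
Sum = 2 + 0.5 + 1.5 + 1.5 + 0.5 + 4 + 1
= 11 beats


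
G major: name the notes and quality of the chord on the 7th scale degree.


Let's work it out.
G major scale: G A B C D E F#
Diatonic triad on degree 7 stacks scale notes 7, 2, 4: F# A C
F#→A = 3 semitones; F#→C = 6 semitones → diminished triad
= F# A C (diminished)


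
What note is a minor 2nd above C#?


Working:
A 2nd spans 2 letter names, so from C we land on D
A minor 2nd = 1 semitone above C#
Spell D at that pitch: D
= D


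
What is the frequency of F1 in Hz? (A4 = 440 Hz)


f = 440 × 2^(n/12) where n = semitones from A4
F1: -40 semitones from A4
f = 440 × 2^(-40/12)
f = 43.65 Hz


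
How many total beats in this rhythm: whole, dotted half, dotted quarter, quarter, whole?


Reasoning:
Beat values:
  whole = 4 beats
  dotted half = 3 beats
  dotted quarter = 1.5 beats
  quarter = 1 beat
  whole = 4 beats
Sum = 4 + 3 + 1.5 + 1 + 4
= 13.5 beats


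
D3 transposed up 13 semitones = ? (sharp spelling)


Working:
D3: chromatic position 2 in octave 3 → absolute = 3×12 + 2 = 38
Transpose up 13: 38 + 13 = 51
51 = 4×12 + 3 → D# in octave 4
Result = D#4


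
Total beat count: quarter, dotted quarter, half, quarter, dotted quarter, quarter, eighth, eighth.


Beat values:
  quarter = 1 beat
  dotted quarter = 1.5 beats
  half = 2 beats
  quarter = 1 beat
  dotted quarter = 1.5 beats
  quarter = 1 beat
  eighth = 0.5 beats
  eighth = 0.5 beats
Sum = 1 + 1.5 + 2 + 1 + 1.5 + 1 + 0.5 + 0.5
= 9 beats


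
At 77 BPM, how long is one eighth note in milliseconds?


Working:
One quarter-note beat = 60000 / BPM = 60000 / 77 ms
Eighth note = 1/2 × quarter note
Duration = 1/2 × 60000 / 77 = 30000 / 77
= 389.6 ms


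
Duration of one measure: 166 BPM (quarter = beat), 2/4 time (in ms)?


Working:
Quarter-note beat duration = 60000 / 166 ms
Beats per measure (2/4) = 2
One measure = 2 × 60000 / 166 = 120000 / 166 ms
= 722.9 ms


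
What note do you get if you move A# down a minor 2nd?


Working:
minor 2nd: 2 letter names, 1 semitones
Letter: A - 1 → G
Pitch: A# - 1 semitones, spelled as a G → G##
= G##


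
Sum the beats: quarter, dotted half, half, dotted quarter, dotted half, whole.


Step by step:
Beat values:
  quarter = 1 beat
  dotted half = 3 beats
  half = 2 beats
  dotted quarter = 1.5 beats
  dotted half = 3 beats
  whole = 4 beats
Sum = 1 + 3 + 2 + 1.5 + 3 + 4
= 14.5 beats


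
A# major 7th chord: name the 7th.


Reasoning:
Major 7th chord = root + major 3rd + perfect 5th + major 7th
Seventh chords stack in thirds, so the letter names are A-C-E-G
Root: A#
Major 3rd above A#: C##
Perfect 5th above A#: E#
Major 7th above A#: G##
The 7th = G##


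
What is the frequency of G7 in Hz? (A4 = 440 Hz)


Reasoning:
f = 440 × 2^(n/12) where n = semitones from A4
G7: 34 semitones from A4
f = 440 × 2^(34/12)
f = 3135.96 Hz


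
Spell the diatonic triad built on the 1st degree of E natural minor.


Let's work it out.
E natural minor scale: E F# G A B C D
Diatonic triad on degree 1 stacks scale notes 1, 3, 5: E G B
E→G = 3 semitones; E→B = 7 semitones → minor triad
= E G B (minor)


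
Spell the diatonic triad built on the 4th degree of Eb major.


Eb major scale: Eb F G Ab Bb C D
Diatonic triad on degree 4 stacks scale notes 4, 6, 1: Ab C Eb
Ab→C = 4 semitones; Ab→Eb = 7 semitones → major triad
= Ab C Eb (major)


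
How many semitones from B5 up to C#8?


Step by step:
Absolute semitone position = octave×12 + chromatic position
B5: 5×12 + 11 = 71
C#8: 8×12 + 1 = 97
Difference = 97 - 71 = 26
= 26 semitones


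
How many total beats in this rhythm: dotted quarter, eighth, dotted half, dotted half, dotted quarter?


Step by step:
Beat values:
  dotted quarter = 1.5 beats
  eighth = 0.5 beats
  dotted half = 3 beats
  dotted half = 3 beats
  dotted quarter = 1.5 beats
Sum = 1.5 + 0.5 + 3 + 3 + 1.5
= 9.5 beats


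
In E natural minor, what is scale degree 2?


Natural minor scale pattern: W-H-W-W-H-W-W (2-1-2-2-1-2-2 semitones)
Starting from E:
  E + 2 semitones → F#
  F# + 1 semitone → G
  G + 2 semitones → A
  A + 2 semitones → B
  B + 1 semitone → C
  C + 2 semitones → D
  D + 2 semitones → E
Scale: E F# G A B C D
Degree 2 = F#


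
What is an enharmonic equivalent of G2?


Enharmonic notes sound the same pitch but are spelled with different letter names
G and Abb name the same pitch class
= Abb2


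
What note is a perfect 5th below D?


A 5th spans 5 letter names, so from D we land on G
A perfect 5th = 7 semitones below D
Spell G at that pitch: G
= G


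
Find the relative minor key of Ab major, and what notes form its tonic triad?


Let's work it out.
The relative minor shares the major's key signature and starts on its 6th degree
6th degree = a major 6th above the tonic; a major 6th above Ab is F
→ relative minor of Ab major is F minor
Tonic triad of F minor = root + minor 3rd + perfect 5th = F Ab C
= F minor; triad = F Ab C


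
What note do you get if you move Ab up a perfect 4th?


perfect 4th: 4 letter names, 5 semitones
Letter: A + 3 → D
Pitch: Ab + 5 semitones, spelled as a D → Db
= Db


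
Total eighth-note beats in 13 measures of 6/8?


Time signature 6/8: the bottom number 8 means the eighth note gets one count
The top number 6 means 6 eighth-note beats per measure
Total = 6 × 13 measures
= 78 eighth-note beats


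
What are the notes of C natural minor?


Reasoning:
Natural minor scale pattern: W-H-W-W-H-W-W (2-1-2-2-1-2-2 semitones)
Starting from C:
  C + 2 semitones → D
  D + 1 semitone → Eb
  Eb + 2 semitones → F
  F + 2 semitones → G
  G + 1 semitone → Ab
  Ab + 2 semitones → Bb
  Bb + 2 semitones → C
Scale = C D Eb F G Ab Bb


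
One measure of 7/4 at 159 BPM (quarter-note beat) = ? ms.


Working:
Quarter-note beat duration = 60000 / 159 ms
Beats per measure (7/4) = 7
One measure = 7 × 60000 / 159 = 420000 / 159 ms
= 2641.5 ms


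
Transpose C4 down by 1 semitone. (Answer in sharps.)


C4: chromatic position 0 in octave 4 → absolute = 4×12 + 0 = 48
Transpose down 1: 48 - 1 = 47
47 = 3×12 + 11 → B in octave 3
Result = B3


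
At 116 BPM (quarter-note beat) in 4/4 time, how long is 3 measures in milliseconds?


Working:
Quarter-note beat duration = 60000 / 116 ms
Beats per measure (4/4) = 4
One measure = 4 × 60000 / 116 = 240000 / 116 ms
3 measures = 3 × 240000 / 116 = 720000 / 116
= 6206.9 ms


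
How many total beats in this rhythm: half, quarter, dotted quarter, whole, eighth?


Let's work it out.
Beat values:
  half = 2 beats
  quarter = 1 beat
  dotted quarter = 1.5 beats
  whole = 4 beats
  eighth = 0.5 beats
Sum = 2 + 1 + 1.5 + 4 + 0.5
= 9 beats


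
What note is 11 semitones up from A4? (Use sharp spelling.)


A4: chromatic position 9 in octave 4 → absolute = 4×12 + 9 = 57
Transpose up 11: 57 + 11 = 68
68 = 5×12 + 8 → G# in octave 5
Result = G#5


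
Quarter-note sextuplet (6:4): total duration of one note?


Working:
Sextuplet: 6 notes occupy the space of 4 quarter notes
Space = 4 × 1 = 4 beats
Each sextuplet note = 4 / 6 = 2/3 beats
= 2/3 beats


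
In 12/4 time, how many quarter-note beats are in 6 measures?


Working:
Time signature 12/4: the bottom number 4 means the quarter note gets one count
The top number 12 means 12 quarter-note beats per measure
Total = 12 × 6 measures
= 72 quarter-note beats


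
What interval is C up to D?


Letter names: C → D spans 2 letter names → a 2nd
Semitones: C → D = 2 half-steps
A 2nd of 2 semitones is a major 2nd
= major 2nd


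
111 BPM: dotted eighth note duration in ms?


Working:
One quarter-note beat = 60000 / BPM = 60000 / 111 ms
Dotted eighth note = 3/4 × quarter note
Duration = 3/4 × 60000 / 111 = 45000 / 111
= 405.4 ms


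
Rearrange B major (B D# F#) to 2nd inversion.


Step by step:
Root position: B D# F#
2nd inversion: move root and 3rd up an octave
Bass note: F#
Notes (bottom to top) = F# B D#


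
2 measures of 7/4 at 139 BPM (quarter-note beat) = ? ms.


Solution.
Quarter-note beat duration = 60000 / 139 ms
Beats per measure (7/4) = 7
One measure = 7 × 60000 / 139 = 420000 / 139 ms
2 measures = 2 × 420000 / 139 = 840000 / 139
= 6043.2 ms


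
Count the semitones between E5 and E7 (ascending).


Absolute semitone position = octave×12 + chromatic position
E5: 5×12 + 4 = 64
E7: 7×12 + 4 = 88
Difference = 88 - 64 = 24
= 24 semitones


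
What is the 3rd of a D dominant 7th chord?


Reasoning:
Dominant 7th chord = root + major 3rd + perfect 5th + minor 7th
Seventh chords stack in thirds, so the letter names are D-F-A-C
Root: D
Major 3rd above D: F#
Perfect 5th above D: A
Minor 7th above D: C
The 3rd = F#


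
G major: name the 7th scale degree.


Let's work it out.
Major scale pattern: W-W-H-W-W-W-H (2-2-1-2-2-2-1 semitones)
Starting from G:
  G + 2 semitones → A
  A + 2 semitones → B
  B + 1 semitone → C
  C + 2 semitones → D
  D + 2 semitones → E
  E + 2 semitones → F#
  F# + 1 semitone → G
Scale: G A B C D E F#
Degree 7 = F#


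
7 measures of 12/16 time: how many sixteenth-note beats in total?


Solution.
Time signature 12/16: the bottom number 16 means the sixteenth note gets one count
The top number 12 means 12 sixteenth-note beats per measure
Total = 12 × 7 measures
= 84 sixteenth-note beats


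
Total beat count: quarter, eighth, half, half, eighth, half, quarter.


Step by step:
Beat values:
  quarter = 1 beat
  eighth = 0.5 beats
  half = 2 beats
  half = 2 beats
  eighth = 0.5 beats
  half = 2 beats
  quarter = 1 beat
Sum = 1 + 0.5 + 2 + 2 + 0.5 + 2 + 1
= 9 beats


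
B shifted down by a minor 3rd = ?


minor 3rd: 3 letter names, 3 semitones
Letter: B - 2 → G
Pitch: B - 3 semitones, spelled as a G → G#
= G#


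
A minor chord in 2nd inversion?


Let's work it out.
Root position: A C E
2nd inversion: move root and 3rd up an octave
Bass note: E
Notes (bottom to top) = E A C


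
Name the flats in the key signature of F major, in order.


Step by step:
Flat major keys: C(0), F(1), Bb(2), Eb(3), Ab(4), Db(5), Gb(6), Cb(7)
F major has 1 flat
Order of flats: Bb Eb Ab Db Gb Cb Fb → first 1: Bb
= Bb


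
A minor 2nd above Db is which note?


Solution.
A 2nd spans 2 letter names, so from D we land on E
A minor 2nd = 1 semitone above Db
Spell E at that pitch: Ebb
= Ebb


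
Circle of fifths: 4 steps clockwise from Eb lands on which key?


Each clockwise step on the circle of fifths moves up a perfect 5th
From Eb: Eb → Bb → F → C → G
= G


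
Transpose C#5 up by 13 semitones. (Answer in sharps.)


C#5: chromatic position 1 in octave 5 → absolute = 5×12 + 1 = 61
Transpose up 13: 61 + 13 = 74
74 = 6×12 + 2 → D in octave 6
Result = D6


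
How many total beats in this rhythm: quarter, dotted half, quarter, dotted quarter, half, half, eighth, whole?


Let's work it out.
Beat values:
  quarter = 1 beat
  dotted half = 3 beats
  quarter = 1 beat
  dotted quarter = 1.5 beats
  half = 2 beats
  half = 2 beats
  eighth = 0.5 beats
  whole = 4 beats
Sum = 1 + 3 + 1 + 1.5 + 2 + 2 + 0.5 + 4
= 15 beats


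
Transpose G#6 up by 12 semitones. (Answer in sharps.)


Step by step:
G#6: chromatic position 8 in octave 6 → absolute = 6×12 + 8 = 80
Transpose up 12: 80 + 12 = 92
92 = 7×12 + 8 → G# in octave 7
Result = G#7


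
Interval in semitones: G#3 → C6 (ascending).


Step by step:
Absolute semitone position = octave×12 + chromatic position
G#3: 3×12 + 8 = 44
C6: 6×12 + 0 = 72
Difference = 72 - 44 = 28
= 28 semitones


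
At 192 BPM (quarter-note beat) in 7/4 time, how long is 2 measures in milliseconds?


Reasoning:
Quarter-note beat duration = 60000 / 192 ms
Beats per measure (7/4) = 7
One measure = 7 × 60000 / 192 = 420000 / 192 ms
2 measures = 2 × 420000 / 192 = 840000 / 192
= 4375.0 ms


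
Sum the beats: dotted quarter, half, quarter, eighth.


Step by step:
Beat values:
  dotted quarter = 1.5 beats
  half = 2 beats
  quarter = 1 beat
  eighth = 0.5 beats
Sum = 1.5 + 2 + 1 + 0.5
= 5 beats


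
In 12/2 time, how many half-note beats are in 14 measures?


Step by step:
Time signature 12/2: the bottom number 2 means the half note gets one count
The top number 12 means 12 half-note beats per measure
Total = 12 × 14 measures
= 168 half-note beats


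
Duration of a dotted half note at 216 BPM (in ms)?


One quarter-note beat = 60000 / BPM = 60000 / 216 ms
Dotted half note = 3 × quarter note
Duration = 3 × 60000 / 216 = 180000 / 216
= 833.3 ms


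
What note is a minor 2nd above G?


A 2nd spans 2 letter names, so from G we land on A
A minor 2nd = 1 semitone above G
Spell A at that pitch: Ab
= Ab


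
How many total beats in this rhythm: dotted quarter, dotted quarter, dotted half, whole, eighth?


Step by step:
Beat values:
  dotted quarter = 1.5 beats
  dotted quarter = 1.5 beats
  dotted half = 3 beats
  whole = 4 beats
  eighth = 0.5 beats
Sum = 1.5 + 1.5 + 3 + 4 + 0.5
= 10.5 beats
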